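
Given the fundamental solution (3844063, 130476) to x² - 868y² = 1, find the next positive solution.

Solutions to x² - Dy² = 1 are generated by powers of (x₀ + y₀√D).
The next solution satisfies x₁ + y₁√868 = (x₀ + y₀√868)², giving:
x₁ = x₀² + 868y₀² = 3844063² + 868·130476² = 14776820347969 + 14776820347968 = 29553640695937
y₁ = 2x₀y₀ = 2·3844063·130476 = 1003115927976

Verify: 29553640695937² - 868·1003115927976² = 873417678384543605688307969 - 873417678384543605688307968 = 1 ✓

x = 29553640695937, y = 1003115927976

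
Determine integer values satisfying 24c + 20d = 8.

Step 1: Check solvability.
gcd(24, 20) = 4
Since 4 divides 8, solutions exist.

Step 2: Apply extended Euclidean algorithm to find gcd.
We find integers such that 24*x0 + 20*y0 = 4

Step 3: Scale the particular solution.
Multiply by 8/4 = 2:
c = 2, d = -2

Step 4: Verify.
24*(2) + 20*(-2) = 8 = 8 ✓

c = 2, d = -2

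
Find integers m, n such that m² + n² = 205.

We need to find integers m, n > 0 such that m² + n² = 205.
Trying m = 3: n² = 205 - 3² = 205 - 9 = 196
n = 14
Check: 3² + 14² = 9 + 196 = 205 ✓

205 = 3² + 14²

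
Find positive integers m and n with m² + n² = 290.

We need to find integers m, n > 0 such that m² + n² = 290.
Trying m = 1: n² = 290 - 1² = 290 - 1 = 289
n = 17
Check: 1² + 17² = 1 + 289 = 290 ✓

290 = 1² + 17²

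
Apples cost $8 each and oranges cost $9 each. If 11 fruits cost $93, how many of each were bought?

Let a = apples, o = oranges.
a + o = 11
8a + 9o = 93
Substitute o = 11 - a:
8a + 9(11 - a) = 93
(8 - 9)a = 93 - 99
-1a = -6
a = 6, o = 11 - 6 = 5

Apples: 6, Oranges: 5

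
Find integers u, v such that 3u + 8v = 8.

Step 1: Check solvability.
gcd(3, 8) = 1
Since 1 divides 8, solutions exist.

Step 2: Apply extended Euclidean algorithm to find gcd.
We find integers such that 3*x0 + 8*y0 = 1

Step 3: Scale the particular solution.
Multiply by 8/1 = 8:
u = 24, v = -8

Step 4: Verify.
3*(24) + 8*(-8) = 8 = 8 ✓

u = 24, v = -8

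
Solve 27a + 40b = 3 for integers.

Step 1: Check solvability.
gcd(27, 40) = 1
Since 1 divides 3, solutions exist.

Step 2: Apply extended Euclidean algorithm to find gcd.
We find integers such that 27*x0 + 40*y0 = 1

Step 3: Scale the particular solution.
Multiply by 3/1 = 3:
a = 9, b = -6

Step 4: Verify.
27*(9) + 40*(-6) = 3 = 3 ✓

a = 9, b = -6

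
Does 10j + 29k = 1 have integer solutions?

Step 1: Compute gcd(10, 29).
gcd(10, 29) = 1

Step 2: Check divisibility.
Does 1 divide 1? 1 = 1 x 1, so yes.

By the theorem on linear Diophantine equations, 10j + 29k = 1 has integer solutions if and only if gcd(10, 29) divides 1. Since 1 | 1, solutions exist.

Yes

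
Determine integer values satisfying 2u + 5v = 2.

Step 1: Check solvability.
gcd(2, 5) = 1
Since 1 divides 2, solutions exist.

Step 2: Apply extended Euclidean algorithm to find gcd.
We find integers such that 2*x0 + 5*y0 = 1

Step 3: Scale the particular solution.
Multiply by 2/1 = 2:
u = -4, v = 2

Step 4: Verify.
2*(-4) + 5*(2) = 2 = 2 ✓

u = -4, v = 2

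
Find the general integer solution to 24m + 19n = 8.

Step 1: Compute gcd(24, 19) = 1.
Since 1 divides 8, solutions exist.

Step 2: Find a particular solution using extended Euclidean algorithm.
We get m₀ = 32, n₀ = -40.
Check: 24*32 + 19*-40 = 8 = 8 ✓

Step 3: Write the general solution.
m = 32 + (19/1)t = 32 + 19t
n = -40 - (24/1)t = -40 - 24t
for any integer t.

m = 32 + 19t, n = -40 - 24t for integer t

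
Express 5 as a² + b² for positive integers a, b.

We need to find integers a, b > 0 such that a² + b² = 5.
Trying a = 1: b² = 5 - 1² = 5 - 1 = 4
b = 2
Check: 1² + 2² = 1 + 4 = 5 ✓

5 = 1² + 2²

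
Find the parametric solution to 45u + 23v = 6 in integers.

Step 1: Compute gcd(45, 23) = 1.
Since 1 divides 6, solutions exist.

Step 2: Find a particular solution using extended Euclidean algorithm.
We get u₀ = -6, v₀ = 12.
Check: 45*-6 + 23*12 = 6 = 6 ✓

Step 3: Write the general solution.
u = -6 + (23/1)t = -6 + 23t
v = 12 - (45/1)t = 12 - 45t
for any integer t.

u = -6 + 23t, v = 12 - 45t for integer t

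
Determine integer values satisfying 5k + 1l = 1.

Step 1: Check solvability.
gcd(5, 1) = 1
Since 1 divides 1, solutions exist.

Step 2: Apply extended Euclidean algorithm to find gcd.
We find integers such that 5*x0 + 1*y0 = 1

Step 3: Scale the particular solution.
Multiply by 1/1 = 1:
k = 0, l = 1

Step 4: Verify.
5*(0) + 1*(1) = 1 = 1 ✓

k = 0, l = 1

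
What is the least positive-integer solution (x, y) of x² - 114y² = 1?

We seek the smallest positive integers (x, y) with x² - 114y² = 1, i.e., x² = 114y² + 1.
Try successive y values:
y = 1: x² = 114·1² + 1 = 115, not a perfect square
y = 2: x² = 114·2² + 1 = 457, not a perfect square
y = 3: x² = 114·3² + 1 = 1027, not a perfect square
... continuing the search (or via continued fractions) ...
y = 96: x² = 114·96² + 1 = 1050625, x = 1025 ✓

Verify: 1025² - 114·96² = 1050625 - 1050624 = 1 ✓

x = 1025, y = 96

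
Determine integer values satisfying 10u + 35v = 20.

Step 1: Check solvability.
gcd(10, 35) = 5
Since 5 divides 20, solutions exist.

Step 2: Apply extended Euclidean algorithm to find gcd.
We find integers such that 10*x0 + 35*y0 = 5

Step 3: Scale the particular solution.
Multiply by 20/5 = 4:
u = -12, v = 4

Step 4: Verify.
10*(-12) + 35*(4) = 20 = 20 ✓

u = -12, v = 4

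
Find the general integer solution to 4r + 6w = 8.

Step 1: Compute gcd(4, 6) = 2.
Since 2 divides 8, solutions exist.

Step 2: Find a particular solution using extended Euclidean algorithm.
We get r₀ = -4, w₀ = 4.
Check: 4*-4 + 6*4 = 8 = 8 ✓

Step 3: Write the general solution.
r = -4 + (6/2)t = -4 + 3t
w = 4 - (4/2)t = 4 - 2t
for any integer t.

r = -4 + 3t, w = 4 - 2t for integer t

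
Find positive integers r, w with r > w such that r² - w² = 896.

Factor: r² - w² = (r+w)(r-w) = 896.
We need two factors of 896 with the same parity.
Use r+w = 448 and r-w = 2 (product 448·2 = 896).
Adding: 2r = 450, so r = 225.
Subtracting: 2w = 446, so w = 223.
Check: 225² - 223² = 50625 - 49729 = 896 ✓

r = 225, w = 223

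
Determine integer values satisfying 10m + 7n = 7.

Step 1: Check solvability.
gcd(10, 7) = 1
Since 1 divides 7, solutions exist.

Step 2: Apply extended Euclidean algorithm to find gcd.
We find integers such that 10*x0 + 7*y0 = 1

Step 3: Scale the particular solution.
Multiply by 7/1 = 7:
m = -14, n = 21

Step 4: Verify.
10*(-14) + 7*(21) = 7 = 7 ✓

m = -14, n = 21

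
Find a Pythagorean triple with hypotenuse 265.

We need a² + b² = 265² = 70225.
Trying: 247² + 96² = 61009 + 9216 = 70225 ✓

(247, 96, 265)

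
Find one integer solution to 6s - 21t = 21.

Step 1: Check solvability.
gcd(6, 21) = 3
Since 3 divides 21, solutions exist.

Step 2: Apply extended Euclidean algorithm to find gcd.
We find integers such that 6*x0 + 21*y0 = 3

Step 3: Scale the particular solution.
Multiply by 21/3 = 7:
s = -21, t = -7

Step 4: Verify.
6*(-21) - 21*(-7) = 21 = 21 ✓

s = -21, t = -7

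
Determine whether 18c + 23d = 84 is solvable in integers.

Step 1: Compute gcd(18, 23).
gcd(18, 23) = 1

Step 2: Check divisibility.
Does 1 divide 84? 84 = 1 x 84, so yes.

By the theorem on linear Diophantine equations, 18c + 23d = 84 has integer solutions if and only if gcd(18, 23) divides 84. Since 1 | 84, solutions exist.

Yes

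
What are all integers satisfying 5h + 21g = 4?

Step 1: Compute gcd(5, 21) = 1.
Since 1 divides 4, solutions exist.

Step 2: Find a particular solution using extended Euclidean algorithm.
We get h₀ = -16, g₀ = 4.
Check: 5*-16 + 21*4 = 4 = 4 ✓

Step 3: Write the general solution.
h = -16 + (21/1)t = -16 + 21t
g = 4 - (5/1)t = 4 - 5t
for any integer t.

h = -16 + 21t, g = 4 - 5t for integer t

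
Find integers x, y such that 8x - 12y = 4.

Step 1: Check solvability.
gcd(8, 12) = 4
Since 4 divides 4, solutions exist.

Step 2: Apply extended Euclidean algorithm to find gcd.
We find integers such that 8*x0 + 12*y0 = 4

Step 3: Scale the particular solution.
Multiply by 4/4 = 1:
x = -1, y = -1

Step 4: Verify.
8*(-1) - 12*(-1) = 4 = 4 ✓

x = -1, y = -1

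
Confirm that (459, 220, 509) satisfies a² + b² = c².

Compute a² + b² = 459² + 220² = 210681 + 48400 = 259081
Compute c² = 509² = 259081
Since 259081 = 259081, confirmed.

Yes, it is a Pythagorean triple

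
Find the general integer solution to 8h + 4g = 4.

Step 1: Compute gcd(8, 4) = 4.
Since 4 divides 4, solutions exist.

Step 2: Find a particular solution using extended Euclidean algorithm.
We get h₀ = 0, g₀ = 1.
Check: 8*0 + 4*1 = 4 = 4 ✓

Step 3: Write the general solution.
h = 0 + (4/4)t = 0 + 1t
g = 1 - (8/4)t = 1 - 2t
for any integer t.

h = 0 + 1t, g = 1 - 2t for integer t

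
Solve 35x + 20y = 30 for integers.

Step 1: Check solvability.
gcd(35, 20) = 5
Since 5 divides 30, solutions exist.

Step 2: Apply extended Euclidean algorithm to find gcd.
We find integers such that 35*x0 + 20*y0 = 5

Step 3: Scale the particular solution.
Multiply by 30/5 = 6:
x = -6, y = 12

Step 4: Verify.
35*(-6) + 20*(12) = 30 = 30 ✓

x = -6, y = 12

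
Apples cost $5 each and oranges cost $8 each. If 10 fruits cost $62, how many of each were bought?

Let a = apples, o = oranges.
a + o = 10
5a + 8o = 62
Substitute o = 10 - a:
5a + 8(10 - a) = 62
(5 - 8)a = 62 - 80
-3a = -18
a = 6, o = 10 - 6 = 4

Apples: 6, Oranges: 4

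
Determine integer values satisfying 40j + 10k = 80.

Step 1: Check solvability.
gcd(40, 10) = 10
Since 10 divides 80, solutions exist.

Step 2: Apply extended Euclidean algorithm to find gcd.
We find integers such that 40*x0 + 10*y0 = 10

Step 3: Scale the particular solution.
Multiply by 80/10 = 8:
j = 0, k = 8

Step 4: Verify.
40*(0) + 10*(8) = 80 = 80 ✓

j = 0, k = 8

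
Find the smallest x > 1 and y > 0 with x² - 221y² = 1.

We seek the smallest positive integers (x, y) with x² - 221y² = 1, i.e., x² = 221y² + 1.
Try successive y values:
y = 1: x² = 221·1² + 1 = 222, not a perfect square
y = 2: x² = 221·2² + 1 = 885, not a perfect square
y = 3: x² = 221·3² + 1 = 1990, not a perfect square
... continuing the search (or via continued fractions) ...
y = 112: x² = 221·112² + 1 = 2772225, x = 1665 ✓

Verify: 1665² - 221·112² = 2772225 - 2772224 = 1 ✓

x = 1665, y = 112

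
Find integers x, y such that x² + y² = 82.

We need to find integers x, y > 0 such that x² + y² = 82.
Trying x = 1: y² = 82 - 1² = 82 - 1 = 81
y = 9
Check: 1² + 9² = 1 + 81 = 82 ✓

82 = 1² + 9²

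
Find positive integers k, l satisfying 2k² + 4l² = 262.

Try small values of k and check whether (262 - 2k²)/4 is a perfect square.
k = 9: 2·9² = 162, so 4l² = 262 - 162 = 100, giving l² = 25, l = 5.
Check: 2·9² + 4·5² = 162 + 100 = 262 ✓

k = 9, l = 5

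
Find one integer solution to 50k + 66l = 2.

Step 1: Check solvability.
gcd(50, 66) = 2
Since 2 divides 2, solutions exist.

Step 2: Apply extended Euclidean algorithm to find gcd.
We find integers such that 50*x0 + 66*y0 = 2

Step 3: Scale the particular solution.
Multiply by 2/2 = 1:
k = 4, l = -3

Step 4: Verify.
50*(4) + 66*(-3) = 2 = 2 ✓

k = 4, l = -3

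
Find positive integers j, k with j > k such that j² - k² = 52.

Factor: j² - k² = (j+k)(j-k) = 52.
We need two factors of 52 with the same parity.
Use j+k = 26 and j-k = 2 (product 26·2 = 52).
Adding: 2j = 28, so j = 14.
Subtracting: 2k = 24, so k = 12.
Check: 14² - 12² = 196 - 144 = 52 ✓

j = 14, k = 12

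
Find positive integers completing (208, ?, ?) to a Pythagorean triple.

We need the other leg and hypotenuse such that 208² + x² = c².
Take x = 105, c = 233: 208² + 105² = 43264 + 11025 = 54289 = 233² ✓
Triple: (105, 208, 233)

(105, 208, 233)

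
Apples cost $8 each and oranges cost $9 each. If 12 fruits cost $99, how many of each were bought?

Let a = apples, o = oranges.
a + o = 12
8a + 9o = 99
Substitute o = 12 - a:
8a + 9(12 - a) = 99
(8 - 9)a = 99 - 108
-1a = -9
a = 9, o = 12 - 9 = 3

Apples: 9, Oranges: 3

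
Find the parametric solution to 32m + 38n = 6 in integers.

Step 1: Compute gcd(32, 38) = 2.
Since 2 divides 6, solutions exist.

Step 2: Find a particular solution using extended Euclidean algorithm.
We get m₀ = 18, n₀ = -15.
Check: 32*18 + 38*-15 = 6 = 6 ✓

Step 3: Write the general solution.
m = 18 + (38/2)t = 18 + 19t
n = -15 - (32/2)t = -15 - 16t
for any integer t.

m = 18 + 19t, n = -15 - 16t for integer t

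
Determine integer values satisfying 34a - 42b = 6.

Step 1: Check solvability.
gcd(34, 42) = 2
Since 2 divides 6, solutions exist.

Step 2: Apply extended Euclidean algorithm to find gcd.
We find integers such that 34*x0 + 42*y0 = 2

Step 3: Scale the particular solution.
Multiply by 6/2 = 3:
a = 15, b = 12

Step 4: Verify.
34*(15) - 42*(12) = 6 = 6 ✓

a = 15, b = 12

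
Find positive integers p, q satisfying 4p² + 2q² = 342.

Try small values of p and check whether (342 - 4p²)/2 is a perfect square.
p = 9: 4·9² = 324, so 2q² = 342 - 324 = 18, giving q² = 9, q = 3.
Check: 4·9² + 2·3² = 324 + 18 = 342 ✓

p = 9, q = 3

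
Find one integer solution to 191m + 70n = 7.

Step 1: Check solvability.
gcd(191, 70) = 1
Since 1 divides 7, solutions exist.

Step 2: Apply extended Euclidean algorithm to find gcd.
We find integers such that 191*x0 + 70*y0 = 1

Step 3: Scale the particular solution.
Multiply by 7/1 = 7:
m = 77, n = -210

Step 4: Verify.
191*(77) + 70*(-210) = 7 = 7 ✓

m = 77, n = -210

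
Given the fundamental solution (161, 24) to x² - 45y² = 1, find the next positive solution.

Solutions to x² - Dy² = 1 are generated by powers of (x₀ + y₀√D).
The next solution satisfies x₁ + y₁√45 = (x₀ + y₀√45)², giving:
x₁ = x₀² + 45y₀² = 161² + 45·24² = 25921 + 25920 = 51841
y₁ = 2x₀y₀ = 2·161·24 = 7728

Verify: 51841² - 45·7728² = 2687489281 - 2687489280 = 1 ✓

x = 51841, y = 7728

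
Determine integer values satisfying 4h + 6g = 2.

Step 1: Check solvability.
gcd(4, 6) = 2
Since 2 divides 2, solutions exist.

Step 2: Apply extended Euclidean algorithm to find gcd.
We find integers such that 4*x0 + 6*y0 = 2

Step 3: Scale the particular solution.
Multiply by 2/2 = 1:
h = -1, g = 1

Step 4: Verify.
4*(-1) + 6*(1) = 2 = 2 ✓

h = -1, g = 1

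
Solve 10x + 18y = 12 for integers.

Step 1: Check solvability.
gcd(10, 18) = 2
Since 2 divides 12, solutions exist.

Step 2: Apply extended Euclidean algorithm to find gcd.
We find integers such that 10*x0 + 18*y0 = 2

Step 3: Scale the particular solution.
Multiply by 12/2 = 6:
x = 12, y = -6

Step 4: Verify.
10*(12) + 18*(-6) = 12 = 12 ✓

x = 12, y = -6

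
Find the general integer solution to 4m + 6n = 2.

Step 1: Compute gcd(4, 6) = 2.
Since 2 divides 2, solutions exist.

Step 2: Find a particular solution using extended Euclidean algorithm.
We get m₀ = -1, n₀ = 1.
Check: 4*-1 + 6*1 = 2 = 2 ✓

Step 3: Write the general solution.
m = -1 + (6/2)t = -1 + 3t
n = 1 - (4/2)t = 1 - 2t
for any integer t.

m = -1 + 3t, n = 1 - 2t for integer t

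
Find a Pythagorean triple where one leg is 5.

We need the other leg and hypotenuse such that 5² + x² = c².
Take x = 12, c = 13: 5² + 12² = 25 + 144 = 169 = 13² ✓
Triple: (5, 12, 13)

(5, 12, 13)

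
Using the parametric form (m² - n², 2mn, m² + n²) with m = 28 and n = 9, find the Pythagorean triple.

a = m² - n² = 784 - 81 = 703
b = 2mn = 2·28·9 = 504
c = m² + n² = 784 + 81 = 865
Verify: 703² + 504² = 494209 + 254016 = 748225 = 865² ✓

(703, 504, 865)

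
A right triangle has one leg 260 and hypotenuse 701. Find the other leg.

a² = c² - b² = 491401 - 67600 = 423801
a = 651

651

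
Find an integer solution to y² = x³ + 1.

Try small integer x values and check whether x³ + 1 is a perfect square.
x = 2: x³ + 1 = 2³ + 1 = 8 + 1 = 9
Is 9 a perfect square? 3² = 9 ✓
So (x, y) = (2, -3) is a solution.

x = 2, y = -3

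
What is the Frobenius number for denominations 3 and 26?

For two coprime denominations a and b, the Frobenius number (largest value not representable as a non-negative combination) is ab - a - b.
Here gcd(3, 26) = 1, so they are coprime.
F(3, 26) = 3·26 - 3 - 26 = 78 - 29 = 49

49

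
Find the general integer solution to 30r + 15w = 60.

Step 1: Compute gcd(30, 15) = 15.
Since 15 divides 60, solutions exist.

Step 2: Find a particular solution using extended Euclidean algorithm.
We get r₀ = 0, w₀ = 4.
Check: 30*0 + 15*4 = 60 = 60 ✓

Step 3: Write the general solution.
r = 0 + (15/15)t = 0 + 1t
w = 4 - (30/15)t = 4 - 2t
for any integer t.

r = 0 + 1t, w = 4 - 2t for integer t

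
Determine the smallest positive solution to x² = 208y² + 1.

We seek the smallest positive integers (x, y) with x² - 208y² = 1, i.e., x² = 208y² + 1.
Try successive y values:
y = 1: x² = 208·1² + 1 = 209, not a perfect square
y = 2: x² = 208·2² + 1 = 833, not a perfect square
y = 3: x² = 208·3² + 1 = 1873, not a perfect square
... continuing the search (or via continued fractions) ...
y = 45: x² = 208·45² + 1 = 421201, x = 649 ✓

Verify: 649² - 208·45² = 421201 - 421200 = 1 ✓

x = 649, y = 45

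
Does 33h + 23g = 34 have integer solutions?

Step 1: Compute gcd(33, 23).
gcd(33, 23) = 1

Step 2: Check divisibility.
Does 1 divide 34? 34 = 1 x 34, so yes.

By the theorem on linear Diophantine equations, 33h + 23g = 34 has integer solutions if and only if gcd(33, 23) divides 34. Since 1 | 34, solutions exist.

Yes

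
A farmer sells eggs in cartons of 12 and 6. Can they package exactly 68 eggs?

We need non-negative a, b with 12a + 6b = 68.
gcd(12, 6) = 6, and 6 does not divide 68.
No integer solutions exist.

No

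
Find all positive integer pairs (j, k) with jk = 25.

The positive divisors of 25 are: 1, 5, 25.
Each divisor d gives the pair (d, 25/d):
(1, 25), (5, 5), (25, 1)

(1, 25), (5, 5), (25, 1)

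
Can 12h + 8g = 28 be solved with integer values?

Step 1: Compute gcd(12, 8).
gcd(12, 8) = 4

Step 2: Check divisibility.
Does 4 divide 28? 28 = 4 x 7, so yes.

By the theorem on linear Diophantine equations, 12h + 8g = 28 has integer solutions if and only if gcd(12, 8) divides 28. Since 4 | 28, solutions exist.

Yes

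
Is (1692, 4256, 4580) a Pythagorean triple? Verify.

Compute a² + b² = 1692² + 4256² = 2862864 + 18113536 = 20976400
Compute c² = 4580² = 20976400
Since 20976400 = 20976400, confirmed.

Yes, it is a Pythagorean triple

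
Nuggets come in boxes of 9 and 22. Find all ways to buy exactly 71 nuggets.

We need non-negative integers (x, y) with 9x + 22y = 71.
For each x in 0..7, check if 71 - 9x is a non-negative multiple of 22.
x = 3: 22y = 44, y = 2 ✓

(3 boxes of 9, 2 boxes of 22)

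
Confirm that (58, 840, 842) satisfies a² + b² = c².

Compute a² + b² = 58² + 840² = 3364 + 705600 = 708964
Compute c² = 842² = 708964
Since 708964 = 708964, confirmed.

Yes, it is a Pythagorean triple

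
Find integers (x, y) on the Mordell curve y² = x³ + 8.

Try small integer x values and check whether x³ + 8 is a perfect square.
x = -2: x³ + 8 = -2³ + 8 = -8 + 8 = 0
Is 0 a perfect square? 0² = 0 ✓
So (x, y) = (-2, 0) is a solution.

x = -2, y = 0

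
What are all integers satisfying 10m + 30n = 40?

Step 1: Compute gcd(10, 30) = 10.
Since 10 divides 40, solutions exist.

Step 2: Find a particular solution using extended Euclidean algorithm.
We get m₀ = 4, n₀ = 0.
Check: 10*4 + 30*0 = 40 = 40 ✓

Step 3: Write the general solution.
m = 4 + (30/10)t = 4 + 3t
n = 0 - (10/10)t = 0 - 1t
for any integer t.

m = 4 + 3t, n = 0 - 1t for integer t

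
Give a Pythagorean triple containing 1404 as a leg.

We need the other leg and hypotenuse such that 1404² + x² = c².
Take x = 53, c = 1405: 1404² + 53² = 1971216 + 2809 = 1974025 = 1405² ✓
Triple: (53, 1404, 1405)

(53, 1404, 1405)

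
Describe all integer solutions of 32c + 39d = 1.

Step 1: Compute gcd(32, 39) = 1.
Since 1 divides 1, solutions exist.

Step 2: Find a particular solution using extended Euclidean algorithm.
We get c₀ = 11, d₀ = -9.
Check: 32*11 + 39*-9 = 1 = 1 ✓

Step 3: Write the general solution.
c = 11 + (39/1)t = 11 + 39t
d = -9 - (32/1)t = -9 - 32t
for any integer t.

c = 11 + 39t, d = -9 - 32t for integer t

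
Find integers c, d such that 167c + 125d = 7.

Step 1: Check solvability.
gcd(167, 125) = 1
Since 1 divides 7, solutions exist.

Step 2: Apply extended Euclidean algorithm to find gcd.
We find integers such that 167*x0 + 125*y0 = 1

Step 3: Scale the particular solution.
Multiply by 7/1 = 7:
c = 21, d = -28

Step 4: Verify.
167*(21) + 125*(-28) = 7 = 7 ✓

c = 21, d = -28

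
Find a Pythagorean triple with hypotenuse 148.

We need a² + b² = 148² = 21904.
Trying: 140² + 48² = 19600 + 2304 = 21904 ✓

(140, 48, 148)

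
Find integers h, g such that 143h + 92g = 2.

Step 1: Check solvability.
gcd(143, 92) = 1
Since 1 divides 2, solutions exist.

Step 2: Apply extended Euclidean algorithm to find gcd.
We find integers such that 143*x0 + 92*y0 = 1

Step 3: Scale the particular solution.
Multiply by 2/1 = 2:
h = -18, g = 28

Step 4: Verify.
143*(-18) + 92*(28) = 2 = 2 ✓

h = -18, g = 28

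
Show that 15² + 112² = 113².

Compute a² + b²:
15² + 112² = 225 + 12544 = 12769
Compute c²:
113² = 12769
Since 12769 = 12769, it is a Pythagorean triple.

Yes, it is a Pythagorean triple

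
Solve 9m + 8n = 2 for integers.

Step 1: Check solvability.
gcd(9, 8) = 1
Since 1 divides 2, solutions exist.

Step 2: Apply extended Euclidean algorithm to find gcd.
We find integers such that 9*x0 + 8*y0 = 1

Step 3: Scale the particular solution.
Multiply by 2/1 = 2:
m = 2, n = -2

Step 4: Verify.
9*(2) + 8*(-2) = 2 = 2 ✓

m = 2, n = -2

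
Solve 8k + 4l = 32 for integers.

Step 1: Check solvability.
gcd(8, 4) = 4
Since 4 divides 32, solutions exist.

Step 2: Apply extended Euclidean algorithm to find gcd.
We find integers such that 8*x0 + 4*y0 = 4

Step 3: Scale the particular solution.
Multiply by 32/4 = 8:
k = 0, l = 8

Step 4: Verify.
8*(0) + 4*(8) = 32 = 32 ✓

k = 0, l = 8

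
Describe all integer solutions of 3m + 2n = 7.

Step 1: Compute gcd(3, 2) = 1.
Since 1 divides 7, solutions exist.

Step 2: Find a particular solution using extended Euclidean algorithm.
We get m₀ = 7, n₀ = -7.
Check: 3*7 + 2*-7 = 7 = 7 ✓

Step 3: Write the general solution.
m = 7 + (2/1)t = 7 + 2t
n = -7 - (3/1)t = -7 - 3t
for any integer t.

m = 7 + 2t, n = -7 - 3t for integer t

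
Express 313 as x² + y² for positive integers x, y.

We need to find integers x, y > 0 such that x² + y² = 313.
Trying x = 12: y² = 313 - 12² = 313 - 144 = 169
y = 13
Check: 12² + 13² = 144 + 169 = 313 ✓

313 = 12² + 13²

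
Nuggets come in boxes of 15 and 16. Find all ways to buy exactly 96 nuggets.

We need non-negative integers (x, y) with 15x + 16y = 96.
For each x in 0..6, check if 96 - 15x is a non-negative multiple of 16.
x = 0: 16y = 96, y = 6 ✓

(0 boxes of 15, 6 boxes of 16)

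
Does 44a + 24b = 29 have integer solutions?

Step 1: Compute gcd(44, 24).
gcd(44, 24) = 4

Step 2: Check divisibility.
Does 4 divide 29? 29 = 4 x 7 + 1, so no.

By the theorem on linear Diophantine equations, 44a + 24b = 29 has integer solutions if and only if gcd(44, 24) divides 29. Since 4 does not divide 29, no solutions exist.

No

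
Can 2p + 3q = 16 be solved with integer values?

Step 1: Compute gcd(2, 3).
gcd(2, 3) = 1

Step 2: Check divisibility.
Does 1 divide 16? 16 = 1 x 16, so yes.

By the theorem on linear Diophantine equations, 2p + 3q = 16 has integer solutions if and only if gcd(2, 3) divides 16. Since 1 | 16, solutions exist.

Yes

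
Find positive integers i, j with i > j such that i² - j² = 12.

Factor: i² - j² = (i+j)(i-j) = 12.
We need two factors of 12 with the same parity.
Use i+j = 6 and i-j = 2 (product 6·2 = 12).
Adding: 2i = 8, so i = 4.
Subtracting: 2j = 4, so j = 2.
Check: 4² - 2² = 16 - 4 = 12 ✓

i = 4, j = 2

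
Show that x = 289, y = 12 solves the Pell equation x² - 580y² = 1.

Compute x² = 289² = 83521
Compute 580y² = 580·12² = 580·144 = 83520
x² - 580y² = 83521 - 83520 = 1
Since this equals 1, (289, 12) is a solution.

Yes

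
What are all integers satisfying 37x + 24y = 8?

Step 1: Compute gcd(37, 24) = 1.
Since 1 divides 8, solutions exist.

Step 2: Find a particular solution using extended Euclidean algorithm.
We get x₀ = -88, y₀ = 136.
Check: 37*-88 + 24*136 = 8 = 8 ✓

Step 3: Write the general solution.
x = -88 + (24/1)t = -88 + 24t
y = 136 - (37/1)t = 136 - 37t
for any integer t.

x = -88 + 24t, y = 136 - 37t for integer t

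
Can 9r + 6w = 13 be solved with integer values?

Step 1: Compute gcd(9, 6).
gcd(9, 6) = 3

Step 2: Check divisibility.
Does 3 divide 13? 13 = 3 x 4 + 1, so no.

By the theorem on linear Diophantine equations, 9r + 6w = 13 has integer solutions if and only if gcd(9, 6) divides 13. Since 3 does not divide 13, no solutions exist.

No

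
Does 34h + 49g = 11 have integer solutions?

Step 1: Compute gcd(34, 49).
gcd(34, 49) = 1

Step 2: Check divisibility.
Does 1 divide 11? 11 = 1 x 11, so yes.

By the theorem on linear Diophantine equations, 34h + 49g = 11 has integer solutions if and only if gcd(34, 49) divides 11. Since 1 | 11, solutions exist.

Yes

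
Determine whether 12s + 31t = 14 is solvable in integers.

Step 1: Compute gcd(12, 31).
gcd(12, 31) = 1

Step 2: Check divisibility.
Does 1 divide 14? 14 = 1 x 14, so yes.

By the theorem on linear Diophantine equations, 12s + 31t = 14 has integer solutions if and only if gcd(12, 31) divides 14. Since 1 | 14, solutions exist.

Yes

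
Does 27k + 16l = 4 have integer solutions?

Step 1: Compute gcd(27, 16).
gcd(27, 16) = 1

Step 2: Check divisibility.
Does 1 divide 4? 4 = 1 x 4, so yes.

By the theorem on linear Diophantine equations, 27k + 16l = 4 has integer solutions if and only if gcd(27, 16) divides 4. Since 1 | 4, solutions exist.

Yes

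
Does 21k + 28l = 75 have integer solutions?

Step 1: Compute gcd(21, 28).
gcd(21, 28) = 7

Step 2: Check divisibility.
Does 7 divide 75? 75 = 7 x 10 + 5, so no.

By the theorem on linear Diophantine equations, 21k + 28l = 75 has integer solutions if and only if gcd(21, 28) divides 75. Since 7 does not divide 75, no solutions exist.

No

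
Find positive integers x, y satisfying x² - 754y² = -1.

We need x² = 754y² - 1. Try successive y:
y = 1: x² = 754·1² - 1 = 753, not a perfect square
y = 2: x² = 754·2² - 1 = 3015, not a perfect square
y = 3: x² = 754·3² - 1 = 6785, not a perfect square
...
y = 745: x² = 754·745² - 1 = 418488849 = 20457² ✓
Check: 20457² - 754·745² = 418488849 - 418488850 = -1 ✓

x = 20457, y = 745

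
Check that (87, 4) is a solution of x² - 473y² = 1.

Compute x² = 87² = 7569
Compute 473y² = 473·4² = 473·16 = 7568
x² - 473y² = 7569 - 7568 = 1
Since this equals 1, (87, 4) is a solution.

Yes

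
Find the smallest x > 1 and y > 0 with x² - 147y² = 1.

We seek the smallest positive integers (x, y) with x² - 147y² = 1, i.e., x² = 147y² + 1.
Try successive y values:
y = 1: x² = 147·1² + 1 = 148, not a perfect square
y = 2: x² = 147·2² + 1 = 589, not a perfect square
y = 3: x² = 147·3² + 1 = 1324, not a perfect square
... continuing the search (or via continued fractions) ...
y = 8: x² = 147·8² + 1 = 9409, x = 97 ✓

Verify: 97² - 147·8² = 9409 - 9408 = 1 ✓

x = 97, y = 8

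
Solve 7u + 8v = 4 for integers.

Step 1: Check solvability.
gcd(7, 8) = 1
Since 1 divides 4, solutions exist.

Step 2: Apply extended Euclidean algorithm to find gcd.
We find integers such that 7*x0 + 8*y0 = 1

Step 3: Scale the particular solution.
Multiply by 4/1 = 4:
u = -4, v = 4

Step 4: Verify.
7*(-4) + 8*(4) = 4 = 4 ✓

u = -4, v = 4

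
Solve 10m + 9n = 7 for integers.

Step 1: Check solvability.
gcd(10, 9) = 1
Since 1 divides 7, solutions exist.

Step 2: Apply extended Euclidean algorithm to find gcd.
We find integers such that 10*x0 + 9*y0 = 1

Step 3: Scale the particular solution.
Multiply by 7/1 = 7:
m = 7, n = -7

Step 4: Verify.
10*(7) + 9*(-7) = 7 = 7 ✓

m = 7, n = -7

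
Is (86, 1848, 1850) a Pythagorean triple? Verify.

Compute a² + b² = 86² + 1848² = 7396 + 3415104 = 3422500
Compute c² = 1850² = 3422500
Since 3422500 = 3422500, confirmed.

Yes, it is a Pythagorean triple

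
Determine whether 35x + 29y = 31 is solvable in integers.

Step 1: Compute gcd(35, 29).
gcd(35, 29) = 1

Step 2: Check divisibility.
Does 1 divide 31? 31 = 1 x 31, so yes.

By the theorem on linear Diophantine equations, 35x + 29y = 31 has integer solutions if and only if gcd(35, 29) divides 31. Since 1 | 31, solutions exist.

Yes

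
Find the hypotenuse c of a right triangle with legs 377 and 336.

c² = a² + b² = 377² + 336² = 142129 + 112896 = 255025
c = sqrt(255025) = 505

505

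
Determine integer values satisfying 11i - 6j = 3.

Step 1: Check solvability.
gcd(11, 6) = 1
Since 1 divides 3, solutions exist.

Step 2: Apply extended Euclidean algorithm to find gcd.
We find integers such that 11*x0 + 6*y0 = 1

Step 3: Scale the particular solution.
Multiply by 3/1 = 3:
i = -3, j = -6

Step 4: Verify.
11*(-3) - 6*(-6) = 3 = 3 ✓

i = -3, j = -6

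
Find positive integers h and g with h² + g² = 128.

We need to find integers h, g > 0 such that h² + g² = 128.
Trying h = 8: g² = 128 - 8² = 128 - 64 = 64
g = 8
Check: 8² + 8² = 64 + 64 = 128 ✓

128 = 8² + 8²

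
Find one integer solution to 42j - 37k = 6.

Step 1: Check solvability.
gcd(42, 37) = 1
Since 1 divides 6, solutions exist.

Step 2: Apply extended Euclidean algorithm to find gcd.
We find integers such that 42*x0 + 37*y0 = 1

Step 3: Scale the particular solution.
Multiply by 6/1 = 6:
j = 90, k = 102

Step 4: Verify.
42*(90) - 37*(102) = 6 = 6 ✓

j = 90, k = 102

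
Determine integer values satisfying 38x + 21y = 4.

Step 1: Check solvability.
gcd(38, 21) = 1
Since 1 divides 4, solutions exist.

Step 2: Apply extended Euclidean algorithm to find gcd.
We find integers such that 38*x0 + 21*y0 = 1

Step 3: Scale the particular solution.
Multiply by 4/1 = 4:
x = 20, y = -36

Step 4: Verify.
38*(20) + 21*(-36) = 4 = 4 ✓

x = 20, y = -36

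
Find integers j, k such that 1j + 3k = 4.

Step 1: Check solvability.
gcd(1, 3) = 1
Since 1 divides 4, solutions exist.

Step 2: Apply extended Euclidean algorithm to find gcd.
We find integers such that 1*x0 + 3*y0 = 1

Step 3: Scale the particular solution.
Multiply by 4/1 = 4:
j = 4, k = 0

Step 4: Verify.
1*(4) + 3*(0) = 4 = 4 ✓

j = 4, k = 0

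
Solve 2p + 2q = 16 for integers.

Step 1: Check solvability.
gcd(2, 2) = 2
Since 2 divides 16, solutions exist.

Step 2: Apply extended Euclidean algorithm to find gcd.
We find integers such that 2*x0 + 2*y0 = 2

Step 3: Scale the particular solution.
Multiply by 16/2 = 8:
p = 0, q = 8

Step 4: Verify.
2*(0) + 2*(8) = 16 = 16 ✓

p = 0, q = 8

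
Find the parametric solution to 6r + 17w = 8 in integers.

Step 1: Compute gcd(6, 17) = 1.
Since 1 divides 8, solutions exist.

Step 2: Find a particular solution using extended Euclidean algorithm.
We get r₀ = 24, w₀ = -8.
Check: 6*24 + 17*-8 = 8 = 8 ✓

Step 3: Write the general solution.
r = 24 + (17/1)t = 24 + 17t
w = -8 - (6/1)t = -8 - 6t
for any integer t.

r = 24 + 17t, w = -8 - 6t for integer t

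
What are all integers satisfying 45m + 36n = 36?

Step 1: Compute gcd(45, 36) = 9.
Since 9 divides 36, solutions exist.

Step 2: Find a particular solution using extended Euclidean algorithm.
We get m₀ = 4, n₀ = -4.
Check: 45*4 + 36*-4 = 36 = 36 ✓

Step 3: Write the general solution.
m = 4 + (36/9)t = 4 + 4t
n = -4 - (45/9)t = -4 - 5t
for any integer t.

m = 4 + 4t, n = -4 - 5t for integer t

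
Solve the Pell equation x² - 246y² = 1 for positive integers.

We seek the smallest positive integers (x, y) with x² - 246y² = 1, i.e., x² = 246y² + 1.
Try successive y values:
y = 1: x² = 246·1² + 1 = 247, not a perfect square
y = 2: x² = 246·2² + 1 = 985, not a perfect square
y = 3: x² = 246·3² + 1 = 2215, not a perfect square
... continuing the search (or via continued fractions) ...
y = 5662: x² = 246·5662² + 1 = 7886328025, x = 88805 ✓

Verify: 88805² - 246·5662² = 7886328025 - 7886328024 = 1 ✓

x = 88805, y = 5662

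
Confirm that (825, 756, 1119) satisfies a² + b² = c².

Compute a² + b² = 825² + 756² = 680625 + 571536 = 1252161
Compute c² = 1119² = 1252161
Since 1252161 = 1252161, confirmed.

Yes, it is a Pythagorean triple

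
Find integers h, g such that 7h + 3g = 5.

Step 1: Check solvability.
gcd(7, 3) = 1
Since 1 divides 5, solutions exist.

Step 2: Apply extended Euclidean algorithm to find gcd.
We find integers such that 7*x0 + 3*y0 = 1

Step 3: Scale the particular solution.
Multiply by 5/1 = 5:
h = 5, g = -10

Step 4: Verify.
7*(5) + 3*(-10) = 5 = 5 ✓

h = 5, g = -10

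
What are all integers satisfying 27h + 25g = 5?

Step 1: Compute gcd(27, 25) = 1.
Since 1 divides 5, solutions exist.

Step 2: Find a particular solution using extended Euclidean algorithm.
We get h₀ = -60, g₀ = 65.
Check: 27*-60 + 25*65 = 5 = 5 ✓

Step 3: Write the general solution.
h = -60 + (25/1)t = -60 + 25t
g = 65 - (27/1)t = 65 - 27t
for any integer t.

h = -60 + 25t, g = 65 - 27t for integer t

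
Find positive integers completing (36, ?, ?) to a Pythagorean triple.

We need the other leg and hypotenuse such that 36² + x² = c².
Take x = 77, c = 85: 36² + 77² = 1296 + 5929 = 7225 = 85² ✓
Triple: (77, 36, 85)

(77, 36, 85)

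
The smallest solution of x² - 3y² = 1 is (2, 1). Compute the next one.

Solutions to x² - Dy² = 1 are generated by powers of (x₀ + y₀√D).
The next solution satisfies x₁ + y₁√3 = (x₀ + y₀√3)², giving:
x₁ = x₀² + 3y₀² = 2² + 3·1² = 4 + 3 = 7
y₁ = 2x₀y₀ = 2·2·1 = 4

Verify: 7² - 3·4² = 49 - 48 = 1 ✓

x = 7, y = 4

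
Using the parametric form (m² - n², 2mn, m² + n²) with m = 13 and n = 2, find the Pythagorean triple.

a = m² - n² = 13² - 2² = 169 - 4 = 165
b = 2mn = 2·13·2 = 52
c = m² + n² = 169 + 4 = 173
Verify: 165² + 52² = 27225 + 2704 = 29929 = 173² ✓

(165, 52, 173)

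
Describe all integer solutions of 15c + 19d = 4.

Step 1: Compute gcd(15, 19) = 1.
Since 1 divides 4, solutions exist.

Step 2: Find a particular solution using extended Euclidean algorithm.
We get c₀ = -20, d₀ = 16.
Check: 15*-20 + 19*16 = 4 = 4 ✓

Step 3: Write the general solution.
c = -20 + (19/1)t = -20 + 19t
d = 16 - (15/1)t = 16 - 15t
for any integer t.

c = -20 + 19t, d = 16 - 15t for integer t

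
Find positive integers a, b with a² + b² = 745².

We need a² + b² = 745² = 555025.
Trying: 713² + 216² = 508369 + 46656 = 555025 ✓

(713, 216, 745)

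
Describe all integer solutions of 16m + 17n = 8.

Step 1: Compute gcd(16, 17) = 1.
Since 1 divides 8, solutions exist.

Step 2: Find a particular solution using extended Euclidean algorithm.
We get m₀ = -8, n₀ = 8.
Check: 16*-8 + 17*8 = 8 = 8 ✓

Step 3: Write the general solution.
m = -8 + (17/1)t = -8 + 17t
n = 8 - (16/1)t = 8 - 16t
for any integer t.

m = -8 + 17t, n = 8 - 16t for integer t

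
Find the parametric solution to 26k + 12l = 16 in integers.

Step 1: Compute gcd(26, 12) = 2.
Since 2 divides 16, solutions exist.

Step 2: Find a particular solution using extended Euclidean algorithm.
We get k₀ = 8, l₀ = -16.
Check: 26*8 + 12*-16 = 16 = 16 ✓

Step 3: Write the general solution.
k = 8 + (12/2)t = 8 + 6t
l = -16 - (26/2)t = -16 - 13t
for any integer t.

k = 8 + 6t, l = -16 - 13t for integer t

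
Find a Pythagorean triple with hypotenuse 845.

We need a² + b² = 845² = 714025.
Trying: 837² + 116² = 700569 + 13456 = 714025 ✓

(837, 116, 845)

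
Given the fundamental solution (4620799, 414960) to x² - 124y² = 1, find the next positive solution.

Solutions to x² - Dy² = 1 are generated by powers of (x₀ + y₀√D).
The next solution satisfies x₁ + y₁√124 = (x₀ + y₀√124)², giving:
x₁ = x₀² + 124y₀² = 4620799² + 124·414960² = 21351783398401 + 21351783398400 = 42703566796801
y₁ = 2x₀y₀ = 2·4620799·414960 = 3834893506080

Verify: 42703566796801² - 124·3834893506080² = 1823594617168844819623833601 - 1823594617168844819623833600 = 1 ✓

x = 42703566796801, y = 3834893506080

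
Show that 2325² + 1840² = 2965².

Compute a² + b² = 2325² + 1840² = 5405625 + 3385600 = 8791225
Compute c² = 2965² = 8791225
Since 8791225 = 8791225, confirmed.

Yes, it is a Pythagorean triple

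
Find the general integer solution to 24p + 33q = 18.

Step 1: Compute gcd(24, 33) = 3.
Since 3 divides 18, solutions exist.

Step 2: Find a particular solution using extended Euclidean algorithm.
We get p₀ = -24, q₀ = 18.
Check: 24*-24 + 33*18 = 18 = 18 ✓

Step 3: Write the general solution.
p = -24 + (33/3)t = -24 + 11t
q = 18 - (24/3)t = 18 - 8t
for any integer t.

p = -24 + 11t, q = 18 - 8t for integer t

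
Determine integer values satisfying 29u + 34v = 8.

Step 1: Check solvability.
gcd(29, 34) = 1
Since 1 divides 8, solutions exist.

Step 2: Apply extended Euclidean algorithm to find gcd.
We find integers such that 29*x0 + 34*y0 = 1

Step 3: Scale the particular solution.
Multiply by 8/1 = 8:
u = -56, v = 48

Step 4: Verify.
29*(-56) + 34*(48) = 8 = 8 ✓

u = -56, v = 48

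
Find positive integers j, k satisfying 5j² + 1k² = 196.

Try small values of j and check whether (196 - 5j²)/1 is a perfect square.
j = 6: 5·6² = 180, so 1k² = 196 - 180 = 16, giving k² = 16, k = 4.
Check: 5·6² + 1·4² = 180 + 16 = 196 ✓

j = 6, k = 4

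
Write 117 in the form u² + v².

We need to find integers u, v > 0 such that u² + v² = 117.
Trying u = 6: v² = 117 - 6² = 117 - 36 = 81
v = 9
Check: 6² + 9² = 36 + 81 = 117 ✓

117 = 6² + 9²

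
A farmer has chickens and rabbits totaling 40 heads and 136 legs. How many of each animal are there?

Let c = chickens, r = rabbits.
Heads: c + r = 40
Legs: 2c + 4r = 136
From the first equation, c = 40 - r. Substitute:
2(40 - r) + 4r = 136
80 + 2r = 136
r = (136 - 80)/2 = 28
c = 40 - 28 = 12

Chickens: 12, Rabbits: 28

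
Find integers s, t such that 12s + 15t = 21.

Step 1: Check solvability.
gcd(12, 15) = 3
Since 3 divides 21, solutions exist.

Step 2: Apply extended Euclidean algorithm to find gcd.
We find integers such that 12*x0 + 15*y0 = 3

Step 3: Scale the particular solution.
Multiply by 21/3 = 7:
s = -7, t = 7

Step 4: Verify.
12*(-7) + 15*(7) = 21 = 21 ✓

s = -7, t = 7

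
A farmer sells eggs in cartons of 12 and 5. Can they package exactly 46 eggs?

We need non-negative a, b with 12a + 5b = 46.
gcd(12, 5) = 1 divides 46.
Try a = 3: 5b = 46 - 36 = 10, so b = 2.
One way: 3 cartons of 12 and 2 cartons of 5.

Yes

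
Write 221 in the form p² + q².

We need to find integers p, q > 0 such that p² + q² = 221.
Trying p = 5: q² = 221 - 5² = 221 - 25 = 196
q = 14
Check: 5² + 14² = 25 + 196 = 221 ✓

221 = 5² + 14²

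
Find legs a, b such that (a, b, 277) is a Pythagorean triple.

We need a² + b² = 277² = 76729.
Trying: 115² + 252² = 13225 + 63504 = 76729 ✓

(115, 252, 277)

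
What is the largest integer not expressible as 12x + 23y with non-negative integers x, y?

For two coprime denominations a and b, the Frobenius number (largest value not representable as a non-negative combination) is ab - a - b.
Here gcd(12, 23) = 1, so they are coprime.
F(12, 23) = 12·23 - 12 - 23 = 276 - 35 = 241

241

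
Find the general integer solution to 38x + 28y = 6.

Step 1: Compute gcd(38, 28) = 2.
Since 2 divides 6, solutions exist.

Step 2: Find a particular solution using extended Euclidean algorithm.
We get x₀ = 9, y₀ = -12.
Check: 38*9 + 28*-12 = 6 = 6 ✓

Step 3: Write the general solution.
x = 9 + (28/2)t = 9 + 14t
y = -12 - (38/2)t = -12 - 19t
for any integer t.

x = 9 + 14t, y = -12 - 19t for integer t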